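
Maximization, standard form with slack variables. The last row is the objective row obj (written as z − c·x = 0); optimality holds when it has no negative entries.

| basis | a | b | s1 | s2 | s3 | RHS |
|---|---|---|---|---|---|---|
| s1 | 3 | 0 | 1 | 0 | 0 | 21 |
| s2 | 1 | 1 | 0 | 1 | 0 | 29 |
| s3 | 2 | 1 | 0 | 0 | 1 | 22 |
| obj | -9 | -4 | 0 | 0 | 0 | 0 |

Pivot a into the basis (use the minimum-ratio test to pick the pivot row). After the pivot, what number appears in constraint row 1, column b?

0

Ratio test on column a — row 1: 21/3 = 7; row 2: 29/1 = 29; row 3: 22/2 = 11. Minimum is 7 at row 1 (s1 leaves); pivot element 3.
Divide row 1 by 3; eliminate column a from the other rows.
In the new row 1, the b entry is the old entry divided by the pivot: 0/3 = 0.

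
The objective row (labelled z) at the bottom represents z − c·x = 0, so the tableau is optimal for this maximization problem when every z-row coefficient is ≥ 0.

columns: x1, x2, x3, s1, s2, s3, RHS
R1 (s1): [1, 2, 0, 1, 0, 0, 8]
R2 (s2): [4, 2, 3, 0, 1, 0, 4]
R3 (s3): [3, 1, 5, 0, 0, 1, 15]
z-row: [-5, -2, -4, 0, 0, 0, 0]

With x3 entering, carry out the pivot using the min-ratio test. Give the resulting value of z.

16/3

Ratio test on column x3 — row 1: entry 0 ≤ 0; row 2: 4/3 = 4/3; row 3: 15/5 = 3. Minimum is 4/3 at row 2 (s2 leaves); pivot element 3.
Pivot on row 2; the z-row RHS becomes 0 − (-4)·(4/3) = 16/3.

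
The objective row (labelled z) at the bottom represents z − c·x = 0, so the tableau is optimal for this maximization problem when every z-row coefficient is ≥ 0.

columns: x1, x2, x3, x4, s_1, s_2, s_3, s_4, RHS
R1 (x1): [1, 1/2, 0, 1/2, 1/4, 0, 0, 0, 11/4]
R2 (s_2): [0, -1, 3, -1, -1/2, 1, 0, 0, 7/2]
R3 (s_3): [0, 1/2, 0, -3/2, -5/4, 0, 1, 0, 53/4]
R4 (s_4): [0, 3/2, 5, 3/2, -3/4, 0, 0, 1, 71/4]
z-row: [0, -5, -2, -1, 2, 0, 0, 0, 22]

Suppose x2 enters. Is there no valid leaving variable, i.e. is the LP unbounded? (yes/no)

no

Column x2 has positive entries in row(s) 1, 3, 4, so the ratio test bounds it — not unbounded.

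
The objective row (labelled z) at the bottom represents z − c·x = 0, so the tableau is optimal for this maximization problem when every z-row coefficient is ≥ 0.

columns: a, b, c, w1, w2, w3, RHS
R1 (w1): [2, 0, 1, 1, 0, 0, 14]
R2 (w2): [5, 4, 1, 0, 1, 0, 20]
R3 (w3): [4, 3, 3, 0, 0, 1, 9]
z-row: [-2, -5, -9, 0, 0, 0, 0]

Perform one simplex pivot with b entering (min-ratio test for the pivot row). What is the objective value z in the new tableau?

Ratio test on column b — row 1: entry 0 ≤ 0; row 2: 20/4 = 5; row 3: 9/3 = 3. Minimum is 3 at row 3 (w3 leaves); pivot element 3.
Pivot on row 3; the z-row RHS becomes 0 − (-5)·3 = 15.

15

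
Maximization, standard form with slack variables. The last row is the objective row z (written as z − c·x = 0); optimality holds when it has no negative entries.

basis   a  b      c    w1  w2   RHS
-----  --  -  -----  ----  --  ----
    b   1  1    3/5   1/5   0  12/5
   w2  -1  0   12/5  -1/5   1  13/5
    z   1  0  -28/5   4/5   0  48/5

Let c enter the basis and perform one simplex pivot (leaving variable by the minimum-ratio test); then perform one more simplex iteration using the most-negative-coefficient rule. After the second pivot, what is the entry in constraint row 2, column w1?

Ratio test on column c — row 1: (12/5)/(3/5) = 4; row 2: (13/5)/(12/5) = 13/12. Minimum is 13/12 at row 2 (w2 leaves); pivot element 12/5.
Divide row 2 by 12/5; eliminate column c from the other rows.
Second iteration: most negative z-row entry is -4/3 in column a, so a enters.
Ratio test on column a — row 1: (7/4)/(5/4) = 7/5; row 2: entry -5/12 ≤ 0. Minimum is 7/5 at row 1 (b leaves); pivot element 5/4.
Divide row 1 by 5/4; eliminate column a from the other rows.
After both pivots, the entry at constraint row 2, column w1 is 0.

0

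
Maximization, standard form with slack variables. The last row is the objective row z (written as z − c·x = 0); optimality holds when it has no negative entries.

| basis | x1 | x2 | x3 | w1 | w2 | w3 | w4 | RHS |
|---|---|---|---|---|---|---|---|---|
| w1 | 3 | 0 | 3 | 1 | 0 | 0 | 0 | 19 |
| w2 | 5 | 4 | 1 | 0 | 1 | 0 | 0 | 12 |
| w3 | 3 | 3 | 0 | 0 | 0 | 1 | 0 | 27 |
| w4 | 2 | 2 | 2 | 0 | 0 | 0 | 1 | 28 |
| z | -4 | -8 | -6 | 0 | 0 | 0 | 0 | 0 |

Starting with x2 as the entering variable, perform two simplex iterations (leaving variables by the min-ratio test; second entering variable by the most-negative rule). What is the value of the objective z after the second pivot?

148/3

Ratio test on column x2 — row 1: entry 0 ≤ 0; row 2: 12/4 = 3; row 3: 27/3 = 9; row 4: 28/2 = 14. Minimum is 3 at row 2 (w2 leaves); pivot element 4.
Pivot on row 2; the z-row RHS becomes 0 − (-8)·3 = 24.
Next entering variable (most negative z-row entry -4): x3.
Ratio test on column x3 — row 1: 19/3 = 19/3; row 2: 3/(1/4) = 12; row 3: entry -3/4 ≤ 0; row 4: 22/(3/2) = 44/3. Minimum is 19/3 at row 1 (w1 leaves); pivot element 3.
After the second pivot the z-row RHS is 24 − (-4)·(19/3) = 148/3.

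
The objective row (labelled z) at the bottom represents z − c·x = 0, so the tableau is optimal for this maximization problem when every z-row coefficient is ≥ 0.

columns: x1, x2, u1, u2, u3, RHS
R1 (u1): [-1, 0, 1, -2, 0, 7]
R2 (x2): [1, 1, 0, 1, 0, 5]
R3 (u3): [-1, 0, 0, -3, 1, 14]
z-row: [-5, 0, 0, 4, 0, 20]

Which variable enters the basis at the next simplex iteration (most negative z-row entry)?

Negative z-row entries: x1: -5.
The most negative is -5 in column x1, so x1 enters.

x1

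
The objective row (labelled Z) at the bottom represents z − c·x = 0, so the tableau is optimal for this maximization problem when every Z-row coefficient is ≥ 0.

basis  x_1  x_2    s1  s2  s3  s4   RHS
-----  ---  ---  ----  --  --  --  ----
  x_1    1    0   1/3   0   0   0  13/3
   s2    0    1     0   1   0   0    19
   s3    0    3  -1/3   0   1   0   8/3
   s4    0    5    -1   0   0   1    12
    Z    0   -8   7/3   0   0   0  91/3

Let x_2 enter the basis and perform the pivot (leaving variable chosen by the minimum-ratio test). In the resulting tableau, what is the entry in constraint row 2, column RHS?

163/9

Ratio test on column x_2 — row 1: entry 0 ≤ 0; row 2: 19/1 = 19; row 3: (8/3)/3 = 8/9; row 4: 12/5 = 12/5. Minimum is 8/9 at row 3 (s3 leaves); pivot element 3.
Divide row 3 by 3; eliminate column x_2 from the other rows.
Row 2 update in column RHS: 19 − 1·(8/9) = 163/9.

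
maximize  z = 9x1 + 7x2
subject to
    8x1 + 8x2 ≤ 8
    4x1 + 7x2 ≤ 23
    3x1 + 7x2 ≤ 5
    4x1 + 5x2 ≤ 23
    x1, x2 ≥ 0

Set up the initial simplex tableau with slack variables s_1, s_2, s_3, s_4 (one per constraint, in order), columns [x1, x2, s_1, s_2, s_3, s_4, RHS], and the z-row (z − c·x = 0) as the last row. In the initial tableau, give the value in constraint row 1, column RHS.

8

The RHS of constraint 1 is b_1 = 8.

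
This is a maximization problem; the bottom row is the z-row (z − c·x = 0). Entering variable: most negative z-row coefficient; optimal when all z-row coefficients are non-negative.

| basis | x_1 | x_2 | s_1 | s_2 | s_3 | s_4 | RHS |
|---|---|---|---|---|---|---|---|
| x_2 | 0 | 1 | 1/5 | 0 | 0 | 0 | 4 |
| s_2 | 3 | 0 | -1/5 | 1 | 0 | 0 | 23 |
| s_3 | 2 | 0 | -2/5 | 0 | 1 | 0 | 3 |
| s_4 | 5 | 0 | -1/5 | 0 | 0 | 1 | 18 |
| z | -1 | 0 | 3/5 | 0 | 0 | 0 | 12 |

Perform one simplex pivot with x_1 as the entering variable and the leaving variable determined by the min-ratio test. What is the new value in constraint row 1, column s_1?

Ratio test on column x_1 — row 1: entry 0 ≤ 0; row 2: 23/3 = 23/3; row 3: 3/2 = 3/2; row 4: 18/5 = 18/5. Minimum is 3/2 at row 3 (s_3 leaves); pivot element 2.
Divide row 3 by 2; eliminate column x_1 from the other rows.
Row 1 update in column s_1: 1/5 − 0·(-1/5) = 1/5.

1/5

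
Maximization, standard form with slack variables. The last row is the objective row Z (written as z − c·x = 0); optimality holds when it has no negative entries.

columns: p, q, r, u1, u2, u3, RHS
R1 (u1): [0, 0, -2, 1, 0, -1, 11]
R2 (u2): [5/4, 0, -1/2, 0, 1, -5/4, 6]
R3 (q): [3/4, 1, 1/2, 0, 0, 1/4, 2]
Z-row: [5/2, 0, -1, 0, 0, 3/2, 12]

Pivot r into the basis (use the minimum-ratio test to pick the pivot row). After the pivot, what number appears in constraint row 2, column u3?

-1

Ratio test on column r — row 1: entry -2 ≤ 0; row 2: entry -1/2 ≤ 0; row 3: 2/(1/2) = 4. Minimum is 4 at row 3 (q leaves); pivot element 1/2.
Divide row 3 by 1/2; eliminate column r from the other rows.
Row 2 update in column u3: -5/4 − (-1/2)·(1/2) = -1.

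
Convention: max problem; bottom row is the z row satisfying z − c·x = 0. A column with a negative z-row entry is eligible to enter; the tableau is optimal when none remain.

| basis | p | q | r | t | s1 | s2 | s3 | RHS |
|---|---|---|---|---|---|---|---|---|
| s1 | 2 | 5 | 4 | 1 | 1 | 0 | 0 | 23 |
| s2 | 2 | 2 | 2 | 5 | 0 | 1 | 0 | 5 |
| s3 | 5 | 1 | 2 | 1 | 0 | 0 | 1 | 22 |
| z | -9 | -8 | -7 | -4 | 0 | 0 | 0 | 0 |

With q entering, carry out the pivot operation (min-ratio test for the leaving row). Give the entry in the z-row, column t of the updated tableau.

16

Ratio test on column q — row 1: 23/5 = 23/5; row 2: 5/2 = 5/2; row 3: 22/1 = 22. Minimum is 5/2 at row 2 (s2 leaves); pivot element 2.
Divide row 2 by 2; eliminate column q from the other rows.
z-row update in column t: -4 − (-8)·(5/2) = 16.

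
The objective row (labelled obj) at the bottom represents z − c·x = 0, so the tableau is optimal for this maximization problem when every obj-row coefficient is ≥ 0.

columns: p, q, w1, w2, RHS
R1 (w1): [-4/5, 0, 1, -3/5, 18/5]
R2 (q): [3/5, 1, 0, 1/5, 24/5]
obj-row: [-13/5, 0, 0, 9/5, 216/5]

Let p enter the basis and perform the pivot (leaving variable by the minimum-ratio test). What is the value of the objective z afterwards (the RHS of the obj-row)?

64

Ratio test on column p — row 1: entry -4/5 ≤ 0; row 2: (24/5)/(3/5) = 8. Minimum is 8 at row 2 (q leaves); pivot element 3/5.
Pivot on row 2; the obj-row RHS becomes 216/5 − (-13/5)·8 = 64.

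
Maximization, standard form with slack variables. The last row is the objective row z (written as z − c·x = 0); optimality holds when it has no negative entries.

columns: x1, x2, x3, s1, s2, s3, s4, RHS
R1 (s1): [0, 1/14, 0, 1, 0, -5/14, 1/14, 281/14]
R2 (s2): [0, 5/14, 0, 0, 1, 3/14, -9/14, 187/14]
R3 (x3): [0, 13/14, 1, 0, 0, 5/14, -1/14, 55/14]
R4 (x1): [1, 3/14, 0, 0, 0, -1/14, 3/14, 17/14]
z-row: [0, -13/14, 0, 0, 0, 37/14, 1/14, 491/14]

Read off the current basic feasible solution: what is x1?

x1 is basic (row 4); its value is the RHS of that row, 17/14.

17/14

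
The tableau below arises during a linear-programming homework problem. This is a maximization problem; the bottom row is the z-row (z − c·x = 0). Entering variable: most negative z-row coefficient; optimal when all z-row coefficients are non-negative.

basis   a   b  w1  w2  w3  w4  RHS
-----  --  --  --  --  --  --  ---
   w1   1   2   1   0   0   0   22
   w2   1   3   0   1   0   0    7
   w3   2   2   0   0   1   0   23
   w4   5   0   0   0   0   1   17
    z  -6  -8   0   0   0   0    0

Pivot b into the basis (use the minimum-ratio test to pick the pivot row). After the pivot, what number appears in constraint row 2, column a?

1/3

Ratio test on column b — row 1: 22/2 = 11; row 2: 7/3 = 7/3; row 3: 23/2 = 23/2; row 4: entry 0 ≤ 0. Minimum is 7/3 at row 2 (w2 leaves); pivot element 3.
Divide row 2 by 3; eliminate column b from the other rows.
In the new row 2, the a entry is the old entry divided by the pivot: 1/3 = 1/3.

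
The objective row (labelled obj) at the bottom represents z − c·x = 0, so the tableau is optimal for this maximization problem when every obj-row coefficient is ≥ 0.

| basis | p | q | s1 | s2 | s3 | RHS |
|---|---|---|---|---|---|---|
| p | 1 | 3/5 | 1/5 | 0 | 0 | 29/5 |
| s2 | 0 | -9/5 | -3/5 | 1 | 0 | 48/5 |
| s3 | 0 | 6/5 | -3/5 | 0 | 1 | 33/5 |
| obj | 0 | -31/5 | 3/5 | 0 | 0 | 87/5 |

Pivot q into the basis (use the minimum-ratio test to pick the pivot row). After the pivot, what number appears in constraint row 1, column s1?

1/2

Ratio test on column q — row 1: (29/5)/(3/5) = 29/3; row 2: entry -9/5 ≤ 0; row 3: (33/5)/(6/5) = 11/2. Minimum is 11/2 at row 3 (s3 leaves); pivot element 6/5.
Divide row 3 by 6/5; eliminate column q from the other rows.
Row 1 update in column s1: 1/5 − (3/5)·(-1/2) = 1/2.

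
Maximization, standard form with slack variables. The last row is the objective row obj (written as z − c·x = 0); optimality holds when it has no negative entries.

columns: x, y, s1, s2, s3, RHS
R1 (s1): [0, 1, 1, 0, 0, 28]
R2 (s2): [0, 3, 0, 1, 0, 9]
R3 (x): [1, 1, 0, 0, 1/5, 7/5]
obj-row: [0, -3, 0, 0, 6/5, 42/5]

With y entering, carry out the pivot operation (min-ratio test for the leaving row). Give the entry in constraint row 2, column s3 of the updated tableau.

Ratio test on column y — row 1: 28/1 = 28; row 2: 9/3 = 3; row 3: (7/5)/1 = 7/5. Minimum is 7/5 at row 3 (x leaves); pivot element 1.
Divide row 3 by 1; eliminate column y from the other rows.
Row 2 update in column s3: 0 − 3·(1/5) = -3/5.

-3/5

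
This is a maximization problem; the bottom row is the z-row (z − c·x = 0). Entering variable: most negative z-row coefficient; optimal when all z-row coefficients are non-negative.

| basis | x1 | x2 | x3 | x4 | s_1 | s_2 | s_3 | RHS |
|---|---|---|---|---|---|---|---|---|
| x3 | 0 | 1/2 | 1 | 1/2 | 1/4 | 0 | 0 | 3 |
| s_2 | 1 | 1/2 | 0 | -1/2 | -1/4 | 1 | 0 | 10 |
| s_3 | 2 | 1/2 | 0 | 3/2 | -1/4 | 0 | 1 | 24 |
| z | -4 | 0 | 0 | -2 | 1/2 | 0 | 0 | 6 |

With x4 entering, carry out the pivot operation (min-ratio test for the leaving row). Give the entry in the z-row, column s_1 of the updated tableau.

Ratio test on column x4 — row 1: 3/(1/2) = 6; row 2: entry -1/2 ≤ 0; row 3: 24/(3/2) = 16. Minimum is 6 at row 1 (x3 leaves); pivot element 1/2.
Divide row 1 by 1/2; eliminate column x4 from the other rows.
z-row update in column s_1: 1/2 − (-2)·(1/2) = 3/2.

3/2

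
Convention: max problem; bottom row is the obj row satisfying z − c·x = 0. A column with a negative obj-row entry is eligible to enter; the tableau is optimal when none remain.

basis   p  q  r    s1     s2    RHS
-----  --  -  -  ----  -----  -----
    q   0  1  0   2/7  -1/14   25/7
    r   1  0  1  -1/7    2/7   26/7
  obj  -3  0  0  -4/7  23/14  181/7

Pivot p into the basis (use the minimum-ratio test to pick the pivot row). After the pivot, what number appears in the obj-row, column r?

Ratio test on column p — row 1: entry 0 ≤ 0; row 2: (26/7)/1 = 26/7. Minimum is 26/7 at row 2 (r leaves); pivot element 1.
Divide row 2 by 1; eliminate column p from the other rows.
obj-row update in column r: 0 − (-3)·1 = 3.

3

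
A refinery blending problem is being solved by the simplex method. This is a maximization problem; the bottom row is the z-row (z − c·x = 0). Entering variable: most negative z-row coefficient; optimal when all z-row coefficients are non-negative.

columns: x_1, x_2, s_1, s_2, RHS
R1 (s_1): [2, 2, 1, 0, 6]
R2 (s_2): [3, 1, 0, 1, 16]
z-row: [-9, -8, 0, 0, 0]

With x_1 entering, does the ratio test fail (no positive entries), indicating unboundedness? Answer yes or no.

Column x_1 has positive entries in row(s) 1, 2, so the ratio test bounds it — not unbounded.

no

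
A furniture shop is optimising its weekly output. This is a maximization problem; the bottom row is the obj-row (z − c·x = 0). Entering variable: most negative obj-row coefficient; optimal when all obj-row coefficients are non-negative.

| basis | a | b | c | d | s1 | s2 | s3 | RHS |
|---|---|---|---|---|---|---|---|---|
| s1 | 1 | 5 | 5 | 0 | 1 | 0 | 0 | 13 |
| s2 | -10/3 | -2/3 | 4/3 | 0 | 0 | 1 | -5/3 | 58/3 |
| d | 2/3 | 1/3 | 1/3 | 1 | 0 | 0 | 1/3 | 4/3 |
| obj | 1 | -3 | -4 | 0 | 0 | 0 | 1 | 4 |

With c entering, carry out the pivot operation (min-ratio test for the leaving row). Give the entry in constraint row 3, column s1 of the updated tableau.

-1/15

Ratio test on column c — row 1: 13/5 = 13/5; row 2: (58/3)/(4/3) = 29/2; row 3: (4/3)/(1/3) = 4. Minimum is 13/5 at row 1 (s1 leaves); pivot element 5.
Divide row 1 by 5; eliminate column c from the other rows.
Row 3 update in column s1: 0 − (1/3)·(1/5) = -1/15.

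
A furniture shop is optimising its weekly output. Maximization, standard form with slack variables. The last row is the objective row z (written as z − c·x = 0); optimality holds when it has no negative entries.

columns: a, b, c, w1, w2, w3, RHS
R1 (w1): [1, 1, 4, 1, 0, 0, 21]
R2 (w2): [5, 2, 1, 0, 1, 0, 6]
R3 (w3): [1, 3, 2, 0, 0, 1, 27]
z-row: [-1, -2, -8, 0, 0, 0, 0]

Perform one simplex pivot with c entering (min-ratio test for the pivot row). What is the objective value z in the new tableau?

42

Ratio test on column c — row 1: 21/4 = 21/4; row 2: 6/1 = 6; row 3: 27/2 = 27/2. Minimum is 21/4 at row 1 (w1 leaves); pivot element 4.
Pivot on row 1; the z-row RHS becomes 0 − (-8)·(21/4) = 42.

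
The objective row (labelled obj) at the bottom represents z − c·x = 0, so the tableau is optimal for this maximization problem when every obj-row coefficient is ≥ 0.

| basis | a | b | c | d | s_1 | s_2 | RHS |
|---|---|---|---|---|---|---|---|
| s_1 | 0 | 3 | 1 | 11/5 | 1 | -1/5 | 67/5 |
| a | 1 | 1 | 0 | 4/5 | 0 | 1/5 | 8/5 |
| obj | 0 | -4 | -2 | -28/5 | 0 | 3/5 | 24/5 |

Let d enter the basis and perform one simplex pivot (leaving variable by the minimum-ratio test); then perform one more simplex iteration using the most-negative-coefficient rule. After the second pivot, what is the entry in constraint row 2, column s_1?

Ratio test on column d — row 1: (67/5)/(11/5) = 67/11; row 2: (8/5)/(4/5) = 2. Minimum is 2 at row 2 (a leaves); pivot element 4/5.
Divide row 2 by 4/5; eliminate column d from the other rows.
Second iteration: most negative obj-row entry is -2 in column c, so c enters.
Ratio test on column c — row 1: 9/1 = 9; row 2: entry 0 ≤ 0. Minimum is 9 at row 1 (s_1 leaves); pivot element 1.
Divide row 1 by 1; eliminate column c from the other rows.
After both pivots, the entry at constraint row 2, column s_1 is 0.

0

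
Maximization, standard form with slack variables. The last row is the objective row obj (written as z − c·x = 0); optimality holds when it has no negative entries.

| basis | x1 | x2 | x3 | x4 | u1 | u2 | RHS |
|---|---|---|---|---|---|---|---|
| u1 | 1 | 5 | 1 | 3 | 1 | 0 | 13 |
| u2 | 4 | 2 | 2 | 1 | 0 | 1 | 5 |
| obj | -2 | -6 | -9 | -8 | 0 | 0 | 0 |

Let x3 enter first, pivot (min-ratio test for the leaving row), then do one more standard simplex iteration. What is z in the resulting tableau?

186/5

Ratio test on column x3 — row 1: 13/1 = 13; row 2: 5/2 = 5/2. Minimum is 5/2 at row 2 (u2 leaves); pivot element 2.
Pivot on row 2; the obj-row RHS becomes 0 − (-9)·(5/2) = 45/2.
Next entering variable (most negative obj-row entry -7/2): x4.
Ratio test on column x4 — row 1: (21/2)/(5/2) = 21/5; row 2: (5/2)/(1/2) = 5. Minimum is 21/5 at row 1 (u1 leaves); pivot element 5/2.
After the second pivot the obj-row RHS is 45/2 − (-7/2)·(21/5) = 186/5.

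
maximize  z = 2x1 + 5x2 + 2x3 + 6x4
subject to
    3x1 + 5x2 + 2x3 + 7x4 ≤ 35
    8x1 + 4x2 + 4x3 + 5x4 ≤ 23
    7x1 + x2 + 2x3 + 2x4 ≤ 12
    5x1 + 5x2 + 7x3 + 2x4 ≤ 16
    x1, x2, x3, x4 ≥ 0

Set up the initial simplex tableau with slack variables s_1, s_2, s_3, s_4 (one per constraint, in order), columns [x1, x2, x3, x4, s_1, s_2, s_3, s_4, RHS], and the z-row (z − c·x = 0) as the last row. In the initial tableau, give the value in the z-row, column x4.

The z-row carries the negated objective coefficients: the x4 entry is -6.

-6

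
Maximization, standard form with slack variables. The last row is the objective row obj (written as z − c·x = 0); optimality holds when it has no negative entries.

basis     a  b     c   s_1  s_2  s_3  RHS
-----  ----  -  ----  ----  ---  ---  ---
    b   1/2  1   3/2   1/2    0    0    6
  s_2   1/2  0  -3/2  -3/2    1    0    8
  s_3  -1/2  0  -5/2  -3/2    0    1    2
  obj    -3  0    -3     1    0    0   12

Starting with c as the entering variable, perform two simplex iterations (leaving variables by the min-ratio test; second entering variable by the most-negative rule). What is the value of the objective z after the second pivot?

Ratio test on column c — row 1: 6/(3/2) = 4; row 2: entry -3/2 ≤ 0; row 3: entry -5/2 ≤ 0. Minimum is 4 at row 1 (b leaves); pivot element 3/2.
Pivot on row 1; the obj-row RHS becomes 12 − (-3)·4 = 24.
Next entering variable (most negative obj-row entry -2): a.
Ratio test on column a — row 1: 4/(1/3) = 12; row 2: 14/1 = 14; row 3: 12/(1/3) = 36. Minimum is 12 at row 1 (c leaves); pivot element 1/3.
After the second pivot the obj-row RHS is 24 − (-2)·12 = 48.

48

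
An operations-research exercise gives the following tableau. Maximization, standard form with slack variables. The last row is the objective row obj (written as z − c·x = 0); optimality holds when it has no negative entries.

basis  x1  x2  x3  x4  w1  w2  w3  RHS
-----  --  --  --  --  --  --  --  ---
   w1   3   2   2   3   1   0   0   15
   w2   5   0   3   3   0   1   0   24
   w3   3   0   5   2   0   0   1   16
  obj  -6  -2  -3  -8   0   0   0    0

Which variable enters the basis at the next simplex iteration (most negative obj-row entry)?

x4

Negative obj-row entries: x1: -6, x2: -2, x3: -3, x4: -8.
The most negative is -8 in column x4, so x4 enters.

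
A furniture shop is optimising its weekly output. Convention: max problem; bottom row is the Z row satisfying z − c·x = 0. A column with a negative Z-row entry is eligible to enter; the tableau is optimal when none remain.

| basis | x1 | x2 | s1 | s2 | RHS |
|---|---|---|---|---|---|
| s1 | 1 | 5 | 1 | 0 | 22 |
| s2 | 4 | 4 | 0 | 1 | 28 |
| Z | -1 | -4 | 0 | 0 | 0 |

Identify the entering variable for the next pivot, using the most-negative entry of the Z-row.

x2

Negative Z-row entries: x1: -1, x2: -4.
The most negative is -4 in column x2, so x2 enters.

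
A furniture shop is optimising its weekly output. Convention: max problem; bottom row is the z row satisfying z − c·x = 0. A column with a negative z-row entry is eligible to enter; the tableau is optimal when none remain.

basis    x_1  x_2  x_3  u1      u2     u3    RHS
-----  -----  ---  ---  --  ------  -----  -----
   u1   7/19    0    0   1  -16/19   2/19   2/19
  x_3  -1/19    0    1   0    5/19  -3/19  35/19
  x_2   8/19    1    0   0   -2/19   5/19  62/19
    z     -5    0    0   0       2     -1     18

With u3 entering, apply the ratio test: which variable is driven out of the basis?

u1

Column u3 entries and ratios — u1: (2/19)/(2/19) = 1; x_3: -3/19 ≤ 0, skip; x_2: (62/19)/(5/19) = 62/5.
Smallest ratio is 1 in the row of u1, so u1 leaves.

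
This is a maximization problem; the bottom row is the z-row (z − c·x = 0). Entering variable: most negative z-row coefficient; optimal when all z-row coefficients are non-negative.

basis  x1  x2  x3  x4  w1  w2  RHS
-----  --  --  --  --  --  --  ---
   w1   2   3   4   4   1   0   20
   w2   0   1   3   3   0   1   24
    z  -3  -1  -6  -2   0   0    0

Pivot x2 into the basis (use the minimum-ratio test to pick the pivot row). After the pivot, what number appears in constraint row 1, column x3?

Ratio test on column x2 — row 1: 20/3 = 20/3; row 2: 24/1 = 24. Minimum is 20/3 at row 1 (w1 leaves); pivot element 3.
Divide row 1 by 3; eliminate column x2 from the other rows.
In the new row 1, the x3 entry is the old entry divided by the pivot: 4/3 = 4/3.

4/3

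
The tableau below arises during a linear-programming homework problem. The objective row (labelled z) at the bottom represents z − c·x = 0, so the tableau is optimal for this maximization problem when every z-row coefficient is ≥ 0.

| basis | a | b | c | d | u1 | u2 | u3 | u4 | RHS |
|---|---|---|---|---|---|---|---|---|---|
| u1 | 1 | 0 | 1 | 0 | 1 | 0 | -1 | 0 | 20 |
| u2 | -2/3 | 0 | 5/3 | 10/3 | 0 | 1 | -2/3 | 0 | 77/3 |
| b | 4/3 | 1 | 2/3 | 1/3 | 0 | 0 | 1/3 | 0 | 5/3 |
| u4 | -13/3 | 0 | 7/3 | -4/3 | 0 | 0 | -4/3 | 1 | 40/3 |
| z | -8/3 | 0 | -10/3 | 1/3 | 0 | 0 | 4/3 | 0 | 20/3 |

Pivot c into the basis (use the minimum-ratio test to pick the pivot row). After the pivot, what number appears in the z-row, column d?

2

Ratio test on column c — row 1: 20/1 = 20; row 2: (77/3)/(5/3) = 77/5; row 3: (5/3)/(2/3) = 5/2; row 4: (40/3)/(7/3) = 40/7. Minimum is 5/2 at row 3 (b leaves); pivot element 2/3.
Divide row 3 by 2/3; eliminate column c from the other rows.
z-row update in column d: 1/3 − (-10/3)·(1/2) = 2.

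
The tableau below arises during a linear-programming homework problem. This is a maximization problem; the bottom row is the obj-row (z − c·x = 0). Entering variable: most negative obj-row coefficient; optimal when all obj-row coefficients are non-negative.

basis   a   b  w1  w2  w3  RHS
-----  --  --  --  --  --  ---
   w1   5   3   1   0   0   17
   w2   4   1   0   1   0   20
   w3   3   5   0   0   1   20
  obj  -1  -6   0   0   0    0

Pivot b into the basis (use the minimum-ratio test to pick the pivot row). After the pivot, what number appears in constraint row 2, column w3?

-1/5

Ratio test on column b — row 1: 17/3 = 17/3; row 2: 20/1 = 20; row 3: 20/5 = 4. Minimum is 4 at row 3 (w3 leaves); pivot element 5.
Divide row 3 by 5; eliminate column b from the other rows.
Row 2 update in column w3: 0 − 1·(1/5) = -1/5.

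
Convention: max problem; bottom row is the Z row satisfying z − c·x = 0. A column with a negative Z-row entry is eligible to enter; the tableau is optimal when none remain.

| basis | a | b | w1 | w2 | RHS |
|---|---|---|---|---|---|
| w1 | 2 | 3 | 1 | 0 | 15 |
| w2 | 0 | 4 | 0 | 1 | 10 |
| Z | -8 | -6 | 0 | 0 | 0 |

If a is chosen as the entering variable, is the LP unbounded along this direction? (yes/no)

Column a has positive entries in row(s) 1, so the ratio test bounds it — not unbounded.

no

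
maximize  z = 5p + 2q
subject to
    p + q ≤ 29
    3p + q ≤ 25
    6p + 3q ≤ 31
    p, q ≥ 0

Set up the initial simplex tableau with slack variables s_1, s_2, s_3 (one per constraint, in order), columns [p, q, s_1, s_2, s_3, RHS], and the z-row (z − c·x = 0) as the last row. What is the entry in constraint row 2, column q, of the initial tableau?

Constraint 2 has coefficient 1 on q.

1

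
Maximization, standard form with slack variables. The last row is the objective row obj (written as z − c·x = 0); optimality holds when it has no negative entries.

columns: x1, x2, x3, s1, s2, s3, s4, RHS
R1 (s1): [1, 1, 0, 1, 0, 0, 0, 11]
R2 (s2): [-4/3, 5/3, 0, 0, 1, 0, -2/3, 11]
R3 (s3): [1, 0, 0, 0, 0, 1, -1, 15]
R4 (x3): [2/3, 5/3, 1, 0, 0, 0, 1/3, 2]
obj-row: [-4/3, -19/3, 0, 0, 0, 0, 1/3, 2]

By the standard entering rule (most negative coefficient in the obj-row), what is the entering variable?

x2

Negative obj-row entries: x1: -4/3, x2: -19/3.
The most negative is -19/3 in column x2, so x2 enters.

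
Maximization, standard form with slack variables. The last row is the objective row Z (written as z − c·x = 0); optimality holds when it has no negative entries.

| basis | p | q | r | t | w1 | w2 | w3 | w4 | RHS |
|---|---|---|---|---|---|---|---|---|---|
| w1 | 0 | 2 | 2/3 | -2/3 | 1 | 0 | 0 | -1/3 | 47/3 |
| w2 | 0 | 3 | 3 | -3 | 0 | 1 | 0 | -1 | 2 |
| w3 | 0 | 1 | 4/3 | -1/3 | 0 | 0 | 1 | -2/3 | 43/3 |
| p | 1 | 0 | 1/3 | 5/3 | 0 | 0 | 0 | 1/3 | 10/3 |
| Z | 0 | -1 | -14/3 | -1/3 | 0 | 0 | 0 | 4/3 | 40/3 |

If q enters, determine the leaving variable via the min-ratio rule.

w2

Column q entries and ratios — w1: (47/3)/2 = 47/6; w2: 2/3 = 2/3; w3: (43/3)/1 = 43/3; p: 0 ≤ 0, skip.
Smallest ratio is 2/3 in the row of w2, so w2 leaves.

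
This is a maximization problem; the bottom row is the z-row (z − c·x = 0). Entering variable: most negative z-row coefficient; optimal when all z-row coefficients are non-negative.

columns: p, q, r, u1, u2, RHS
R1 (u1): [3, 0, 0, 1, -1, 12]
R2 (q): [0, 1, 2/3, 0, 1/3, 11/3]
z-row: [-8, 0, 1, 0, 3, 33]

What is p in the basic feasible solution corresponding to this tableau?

0

p is not in the basis, so in the current basic feasible solution p = 0.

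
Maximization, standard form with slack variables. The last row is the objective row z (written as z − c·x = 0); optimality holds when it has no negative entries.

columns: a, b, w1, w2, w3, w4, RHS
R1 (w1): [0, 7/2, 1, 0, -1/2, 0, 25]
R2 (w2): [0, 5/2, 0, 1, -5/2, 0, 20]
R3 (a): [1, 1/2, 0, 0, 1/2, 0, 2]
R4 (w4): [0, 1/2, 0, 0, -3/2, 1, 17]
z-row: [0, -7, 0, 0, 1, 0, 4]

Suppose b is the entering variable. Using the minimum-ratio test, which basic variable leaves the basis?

Column b entries and ratios — w1: 25/(7/2) = 50/7; w2: 20/(5/2) = 8; a: 2/(1/2) = 4; w4: 17/(1/2) = 34.
Smallest ratio is 4 in the row of a, so a leaves.

a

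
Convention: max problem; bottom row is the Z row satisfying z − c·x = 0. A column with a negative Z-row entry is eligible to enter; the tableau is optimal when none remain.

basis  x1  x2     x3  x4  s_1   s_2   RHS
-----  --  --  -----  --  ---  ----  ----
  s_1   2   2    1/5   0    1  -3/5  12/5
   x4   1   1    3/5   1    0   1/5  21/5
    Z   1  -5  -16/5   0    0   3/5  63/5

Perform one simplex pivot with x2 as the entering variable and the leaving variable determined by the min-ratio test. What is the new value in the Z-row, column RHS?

Ratio test on column x2 — row 1: (12/5)/2 = 6/5; row 2: (21/5)/1 = 21/5. Minimum is 6/5 at row 1 (s_1 leaves); pivot element 2.
Divide row 1 by 2; eliminate column x2 from the other rows.
Z-row update in column RHS: 63/5 − (-5)·(6/5) = 93/5.

93/5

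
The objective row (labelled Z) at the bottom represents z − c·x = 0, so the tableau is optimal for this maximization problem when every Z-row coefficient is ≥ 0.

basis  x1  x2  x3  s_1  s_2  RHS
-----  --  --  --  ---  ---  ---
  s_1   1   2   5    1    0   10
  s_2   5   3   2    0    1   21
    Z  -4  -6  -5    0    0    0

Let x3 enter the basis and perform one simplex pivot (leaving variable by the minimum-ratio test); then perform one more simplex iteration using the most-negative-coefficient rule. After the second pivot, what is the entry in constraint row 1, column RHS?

Ratio test on column x3 — row 1: 10/5 = 2; row 2: 21/2 = 21/2. Minimum is 2 at row 1 (s_1 leaves); pivot element 5.
Divide row 1 by 5; eliminate column x3 from the other rows.
Second iteration: most negative Z-row entry is -4 in column x2, so x2 enters.
Ratio test on column x2 — row 1: 2/(2/5) = 5; row 2: 17/(11/5) = 85/11. Minimum is 5 at row 1 (x3 leaves); pivot element 2/5.
Divide row 1 by 2/5; eliminate column x2 from the other rows.
After both pivots, the entry at constraint row 1, column RHS is 5.

5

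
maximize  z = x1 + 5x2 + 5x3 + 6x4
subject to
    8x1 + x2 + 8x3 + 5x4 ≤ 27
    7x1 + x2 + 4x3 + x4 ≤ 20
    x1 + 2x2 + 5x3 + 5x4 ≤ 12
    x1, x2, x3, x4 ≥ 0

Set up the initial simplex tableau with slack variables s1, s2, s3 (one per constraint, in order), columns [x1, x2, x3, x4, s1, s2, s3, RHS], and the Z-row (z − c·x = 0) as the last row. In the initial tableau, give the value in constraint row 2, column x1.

7

Constraint 2 has coefficient 7 on x1.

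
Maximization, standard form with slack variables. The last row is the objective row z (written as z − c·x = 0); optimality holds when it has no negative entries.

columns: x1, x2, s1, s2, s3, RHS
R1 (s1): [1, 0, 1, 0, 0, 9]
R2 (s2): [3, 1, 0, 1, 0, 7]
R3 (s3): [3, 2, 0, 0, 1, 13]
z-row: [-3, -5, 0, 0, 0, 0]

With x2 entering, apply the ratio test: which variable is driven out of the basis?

Column x2 entries and ratios — s1: 0 ≤ 0, skip; s2: 7/1 = 7; s3: 13/2 = 13/2.
Smallest ratio is 13/2 in the row of s3, so s3 leaves.

s3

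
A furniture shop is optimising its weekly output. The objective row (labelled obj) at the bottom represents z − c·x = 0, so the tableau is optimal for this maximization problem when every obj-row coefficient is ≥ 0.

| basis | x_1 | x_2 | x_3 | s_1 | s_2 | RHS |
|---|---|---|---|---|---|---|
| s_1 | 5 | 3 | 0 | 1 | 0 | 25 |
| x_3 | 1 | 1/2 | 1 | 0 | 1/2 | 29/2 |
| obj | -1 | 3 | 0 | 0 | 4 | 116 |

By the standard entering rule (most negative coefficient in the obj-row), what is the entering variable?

x_1

Negative obj-row entries: x_1: -1.
The most negative is -1 in column x_1, so x_1 enters.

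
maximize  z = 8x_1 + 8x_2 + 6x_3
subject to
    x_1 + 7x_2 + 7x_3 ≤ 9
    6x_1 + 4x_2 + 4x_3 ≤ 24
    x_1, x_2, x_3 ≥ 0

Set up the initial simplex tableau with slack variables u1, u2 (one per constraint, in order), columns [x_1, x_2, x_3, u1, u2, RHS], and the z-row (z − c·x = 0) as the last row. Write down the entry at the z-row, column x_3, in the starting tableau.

-6

The z-row carries the negated objective coefficients: the x_3 entry is -6.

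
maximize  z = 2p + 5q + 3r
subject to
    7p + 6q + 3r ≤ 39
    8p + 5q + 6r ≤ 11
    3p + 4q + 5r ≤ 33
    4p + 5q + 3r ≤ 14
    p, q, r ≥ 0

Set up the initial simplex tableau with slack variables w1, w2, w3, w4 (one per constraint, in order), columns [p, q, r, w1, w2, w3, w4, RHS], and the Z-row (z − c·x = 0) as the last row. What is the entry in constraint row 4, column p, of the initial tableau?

Constraint 4 has coefficient 4 on p.

4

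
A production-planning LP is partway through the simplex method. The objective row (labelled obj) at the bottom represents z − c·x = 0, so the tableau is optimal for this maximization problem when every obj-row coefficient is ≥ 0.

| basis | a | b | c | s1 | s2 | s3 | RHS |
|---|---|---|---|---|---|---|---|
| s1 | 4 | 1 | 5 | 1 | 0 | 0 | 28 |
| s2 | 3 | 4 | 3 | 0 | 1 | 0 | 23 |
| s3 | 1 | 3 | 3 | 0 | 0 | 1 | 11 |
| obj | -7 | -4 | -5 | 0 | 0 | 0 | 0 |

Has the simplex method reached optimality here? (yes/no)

The obj-row has a negative entry -7 in column a, so it is not optimal.

no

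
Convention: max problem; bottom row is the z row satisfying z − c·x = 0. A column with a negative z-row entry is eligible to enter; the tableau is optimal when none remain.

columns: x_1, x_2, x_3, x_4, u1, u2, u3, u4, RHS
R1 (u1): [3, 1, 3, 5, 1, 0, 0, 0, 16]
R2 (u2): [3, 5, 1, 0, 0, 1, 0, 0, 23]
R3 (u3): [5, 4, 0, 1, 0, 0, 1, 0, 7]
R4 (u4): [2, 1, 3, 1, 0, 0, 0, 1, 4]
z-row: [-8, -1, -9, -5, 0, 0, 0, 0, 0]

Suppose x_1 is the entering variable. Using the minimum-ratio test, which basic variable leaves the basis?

u3

Column x_1 entries and ratios — u1: 16/3 = 16/3; u2: 23/3 = 23/3; u3: 7/5 = 7/5; u4: 4/2 = 2.
Smallest ratio is 7/5 in the row of u3, so u3 leaves.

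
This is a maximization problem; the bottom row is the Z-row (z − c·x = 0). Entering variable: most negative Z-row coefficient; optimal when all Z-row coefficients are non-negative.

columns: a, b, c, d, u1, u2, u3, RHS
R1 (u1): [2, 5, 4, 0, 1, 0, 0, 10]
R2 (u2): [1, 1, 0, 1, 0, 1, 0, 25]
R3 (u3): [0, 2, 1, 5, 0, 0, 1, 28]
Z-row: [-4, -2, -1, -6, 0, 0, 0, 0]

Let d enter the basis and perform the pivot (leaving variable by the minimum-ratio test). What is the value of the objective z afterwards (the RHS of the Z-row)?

Ratio test on column d — row 1: entry 0 ≤ 0; row 2: 25/1 = 25; row 3: 28/5 = 28/5. Minimum is 28/5 at row 3 (u3 leaves); pivot element 5.
Pivot on row 3; the Z-row RHS becomes 0 − (-6)·(28/5) = 168/5.

168/5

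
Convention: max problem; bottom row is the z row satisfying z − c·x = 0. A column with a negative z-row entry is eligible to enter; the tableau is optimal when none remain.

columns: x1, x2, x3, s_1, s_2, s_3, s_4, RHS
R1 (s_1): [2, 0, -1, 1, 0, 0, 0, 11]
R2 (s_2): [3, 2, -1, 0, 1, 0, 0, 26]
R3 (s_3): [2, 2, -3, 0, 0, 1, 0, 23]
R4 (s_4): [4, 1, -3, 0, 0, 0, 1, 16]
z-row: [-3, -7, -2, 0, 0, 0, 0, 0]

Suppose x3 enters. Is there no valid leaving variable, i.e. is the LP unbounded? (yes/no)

Every constraint-row entry in column x3 is ≤ 0, so increasing x3 is unbounded.

yes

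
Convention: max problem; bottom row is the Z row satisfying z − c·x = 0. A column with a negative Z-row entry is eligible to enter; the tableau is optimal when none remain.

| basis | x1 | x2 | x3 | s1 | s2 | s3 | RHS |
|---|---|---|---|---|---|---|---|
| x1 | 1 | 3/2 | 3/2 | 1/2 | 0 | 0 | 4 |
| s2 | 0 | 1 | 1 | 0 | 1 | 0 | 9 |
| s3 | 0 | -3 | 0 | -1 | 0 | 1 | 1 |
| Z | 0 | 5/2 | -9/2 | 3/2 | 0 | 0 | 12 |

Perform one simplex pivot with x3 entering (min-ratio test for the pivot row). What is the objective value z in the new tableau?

Ratio test on column x3 — row 1: 4/(3/2) = 8/3; row 2: 9/1 = 9; row 3: entry 0 ≤ 0. Minimum is 8/3 at row 1 (x1 leaves); pivot element 3/2.
Pivot on row 1; the Z-row RHS becomes 12 − (-9/2)·(8/3) = 24.

24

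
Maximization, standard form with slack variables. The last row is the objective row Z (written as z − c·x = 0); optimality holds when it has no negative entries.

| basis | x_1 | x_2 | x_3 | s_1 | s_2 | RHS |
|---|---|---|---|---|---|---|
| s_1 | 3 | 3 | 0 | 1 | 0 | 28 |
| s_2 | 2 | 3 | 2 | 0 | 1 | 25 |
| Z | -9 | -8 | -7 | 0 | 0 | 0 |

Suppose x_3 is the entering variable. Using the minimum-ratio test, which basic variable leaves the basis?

s_2

Column x_3 entries and ratios — s_1: 0 ≤ 0, skip; s_2: 25/2 = 25/2.
Smallest ratio is 25/2 in the row of s_2, so s_2 leaves.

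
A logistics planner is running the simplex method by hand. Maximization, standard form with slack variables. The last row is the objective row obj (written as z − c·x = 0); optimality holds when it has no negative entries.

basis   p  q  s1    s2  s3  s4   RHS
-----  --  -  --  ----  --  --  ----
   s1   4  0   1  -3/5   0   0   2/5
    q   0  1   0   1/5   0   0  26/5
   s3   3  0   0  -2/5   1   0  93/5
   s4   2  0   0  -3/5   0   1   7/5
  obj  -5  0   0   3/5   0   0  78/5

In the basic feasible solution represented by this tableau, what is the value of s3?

s3 is basic (row 3); its value is the RHS of that row, 93/5.

93/5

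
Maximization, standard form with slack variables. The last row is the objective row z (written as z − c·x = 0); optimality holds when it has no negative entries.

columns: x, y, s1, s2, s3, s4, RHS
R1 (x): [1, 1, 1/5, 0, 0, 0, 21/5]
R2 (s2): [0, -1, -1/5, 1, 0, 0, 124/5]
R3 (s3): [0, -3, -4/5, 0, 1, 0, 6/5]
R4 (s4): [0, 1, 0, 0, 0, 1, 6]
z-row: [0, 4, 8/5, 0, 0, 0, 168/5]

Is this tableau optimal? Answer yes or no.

Every z-row coefficient is ≥ 0, so the tableau is optimal.

yes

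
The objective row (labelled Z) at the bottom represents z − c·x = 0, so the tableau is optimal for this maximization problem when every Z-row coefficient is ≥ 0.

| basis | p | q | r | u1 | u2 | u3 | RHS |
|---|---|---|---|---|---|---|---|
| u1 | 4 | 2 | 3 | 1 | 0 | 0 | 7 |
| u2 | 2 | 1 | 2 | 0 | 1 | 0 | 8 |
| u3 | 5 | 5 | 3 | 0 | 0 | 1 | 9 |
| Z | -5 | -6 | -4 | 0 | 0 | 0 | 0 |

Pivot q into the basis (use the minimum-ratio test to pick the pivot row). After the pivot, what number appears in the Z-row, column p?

1

Ratio test on column q — row 1: 7/2 = 7/2; row 2: 8/1 = 8; row 3: 9/5 = 9/5. Minimum is 9/5 at row 3 (u3 leaves); pivot element 5.
Divide row 3 by 5; eliminate column q from the other rows.
Z-row update in column p: -5 − (-6)·1 = 1.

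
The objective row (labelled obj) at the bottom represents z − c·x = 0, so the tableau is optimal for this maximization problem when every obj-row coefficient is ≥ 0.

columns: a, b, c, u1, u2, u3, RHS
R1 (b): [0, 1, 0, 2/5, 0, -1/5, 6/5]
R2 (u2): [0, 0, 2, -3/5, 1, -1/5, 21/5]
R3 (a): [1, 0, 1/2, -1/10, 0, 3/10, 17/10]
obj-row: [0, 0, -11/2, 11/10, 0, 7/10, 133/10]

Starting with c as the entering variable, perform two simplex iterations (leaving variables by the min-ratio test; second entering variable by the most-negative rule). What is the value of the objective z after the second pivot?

Ratio test on column c — row 1: entry 0 ≤ 0; row 2: (21/5)/2 = 21/10; row 3: (17/10)/(1/2) = 17/5. Minimum is 21/10 at row 2 (u2 leaves); pivot element 2.
Pivot on row 2; the obj-row RHS becomes 133/10 − (-11/2)·(21/10) = 497/20.
Next entering variable (most negative obj-row entry -11/20): u1.
Ratio test on column u1 — row 1: (6/5)/(2/5) = 3; row 2: entry -3/10 ≤ 0; row 3: (13/20)/(1/20) = 13. Minimum is 3 at row 1 (b leaves); pivot element 2/5.
After the second pivot the obj-row RHS is 497/20 − (-11/20)·3 = 53/2.

53/2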